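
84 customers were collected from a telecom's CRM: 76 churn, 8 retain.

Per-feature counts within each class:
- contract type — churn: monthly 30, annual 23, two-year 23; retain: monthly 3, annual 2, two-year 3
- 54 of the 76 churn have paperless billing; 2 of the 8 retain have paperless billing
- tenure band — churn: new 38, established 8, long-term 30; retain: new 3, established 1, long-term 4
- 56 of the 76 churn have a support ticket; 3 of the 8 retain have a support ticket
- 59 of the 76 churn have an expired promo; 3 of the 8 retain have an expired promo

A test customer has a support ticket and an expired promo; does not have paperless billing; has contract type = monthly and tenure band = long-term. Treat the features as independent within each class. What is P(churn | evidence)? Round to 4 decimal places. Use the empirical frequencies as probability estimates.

0.9253

churn: (76/84) × (30/76) × (22/76) × (30/76) × (56/76) × (59/76) ≈ 0.0233438
retain: (8/84) × (3/8) × (6/8) × (4/8) × (3/8) × (3/8) ≈ 0.00188337
P(churn | x) = 0.0233438 / 0.02522717 ≈ 0.9253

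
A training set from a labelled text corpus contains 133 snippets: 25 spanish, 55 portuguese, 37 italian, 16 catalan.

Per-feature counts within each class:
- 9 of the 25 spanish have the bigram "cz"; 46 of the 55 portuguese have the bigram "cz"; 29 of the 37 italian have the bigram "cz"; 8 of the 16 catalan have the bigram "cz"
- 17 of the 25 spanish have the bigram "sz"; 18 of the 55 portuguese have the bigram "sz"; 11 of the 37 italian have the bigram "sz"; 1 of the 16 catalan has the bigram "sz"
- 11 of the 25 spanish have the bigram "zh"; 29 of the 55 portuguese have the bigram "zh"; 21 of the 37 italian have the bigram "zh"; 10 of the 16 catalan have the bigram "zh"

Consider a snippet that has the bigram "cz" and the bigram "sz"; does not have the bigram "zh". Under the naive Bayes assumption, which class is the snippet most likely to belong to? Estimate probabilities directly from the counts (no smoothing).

portuguese

spanish: (25/133) × (9/25) × (17/25) × (14/25) ≈ 0.0257684
portuguese: (55/133) × (46/55) × (18/55) × (26/55) ≈ 0.053509
italian: (37/133) × (29/37) × (11/37) × (16/37) ≈ 0.0280321
catalan: (16/133) × (8/16) × (1/16) × (6/16) ≈ 0.00140977
Highest score → portuguese.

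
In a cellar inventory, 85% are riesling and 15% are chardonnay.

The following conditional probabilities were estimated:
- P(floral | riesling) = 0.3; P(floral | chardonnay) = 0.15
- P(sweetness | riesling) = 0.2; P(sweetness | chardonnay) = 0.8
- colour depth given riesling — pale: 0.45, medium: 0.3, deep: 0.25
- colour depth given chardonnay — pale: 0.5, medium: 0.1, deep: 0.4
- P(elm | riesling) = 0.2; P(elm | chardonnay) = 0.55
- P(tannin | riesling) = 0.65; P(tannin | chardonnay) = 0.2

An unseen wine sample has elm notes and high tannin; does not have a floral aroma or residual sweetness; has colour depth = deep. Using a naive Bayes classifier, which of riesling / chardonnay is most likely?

riesling

riesling: 0.85 × (1−0.3) × (1−0.2) × 0.25 × 0.2 × 0.65 = 0.01547
chardonnay: 0.15 × (1−0.15) × (1−0.8) × 0.4 × 0.55 × 0.2 = 0.001122
Highest score → riesling.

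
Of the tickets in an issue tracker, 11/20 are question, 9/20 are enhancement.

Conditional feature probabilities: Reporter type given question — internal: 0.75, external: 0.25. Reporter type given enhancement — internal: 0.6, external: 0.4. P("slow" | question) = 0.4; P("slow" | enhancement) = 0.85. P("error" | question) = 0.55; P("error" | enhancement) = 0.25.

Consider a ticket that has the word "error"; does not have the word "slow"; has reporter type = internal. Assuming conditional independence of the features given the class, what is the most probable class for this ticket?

question: 0.55 × 0.75 × (1−0.4) × 0.55 = 0.136125
enhancement: 0.45 × 0.6 × (1−0.85) × 0.25 = 0.010125
Highest score → question.

question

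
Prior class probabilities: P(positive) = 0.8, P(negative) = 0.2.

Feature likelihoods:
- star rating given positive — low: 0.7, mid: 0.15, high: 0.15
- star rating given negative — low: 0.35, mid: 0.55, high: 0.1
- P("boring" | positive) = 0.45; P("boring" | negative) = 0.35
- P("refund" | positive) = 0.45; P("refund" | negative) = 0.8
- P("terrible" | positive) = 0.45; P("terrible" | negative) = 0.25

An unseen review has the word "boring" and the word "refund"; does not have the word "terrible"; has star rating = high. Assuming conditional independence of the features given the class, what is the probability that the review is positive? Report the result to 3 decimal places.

positive: 0.8 × 0.15 × 0.45 × 0.45 × (1−0.45) = 0.013365
negative: 0.2 × 0.1 × 0.35 × 0.8 × (1−0.25) = 0.0042
P(positive | x) = 0.013365 / 0.017565 ≈ 0.761

0.761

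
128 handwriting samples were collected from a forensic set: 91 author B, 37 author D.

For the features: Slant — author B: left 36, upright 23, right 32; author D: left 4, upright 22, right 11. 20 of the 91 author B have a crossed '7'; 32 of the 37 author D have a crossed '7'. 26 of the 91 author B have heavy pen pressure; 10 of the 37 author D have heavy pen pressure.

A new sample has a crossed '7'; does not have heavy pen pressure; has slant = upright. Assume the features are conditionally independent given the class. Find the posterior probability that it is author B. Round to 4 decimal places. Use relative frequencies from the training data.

author B: (91/128) × (23/91) × (20/91) × (65/91) ≈ 0.0282084
author D: (37/128) × (22/37) × (32/37) × (27/37) ≈ 0.108473
P(author B | x) = 0.0282084 / 0.1366814 ≈ 0.2064

0.2064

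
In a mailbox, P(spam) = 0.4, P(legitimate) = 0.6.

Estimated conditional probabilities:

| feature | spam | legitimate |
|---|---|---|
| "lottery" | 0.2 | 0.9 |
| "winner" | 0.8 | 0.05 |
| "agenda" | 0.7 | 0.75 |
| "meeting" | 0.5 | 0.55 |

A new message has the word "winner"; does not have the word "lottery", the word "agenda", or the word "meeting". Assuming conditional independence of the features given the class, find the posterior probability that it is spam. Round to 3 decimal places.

spam: 0.4 × (1−0.2) × 0.8 × (1−0.7) × (1−0.5) = 0.0384
legitimate: 0.6 × (1−0.9) × 0.05 × (1−0.75) × (1−0.55) = 0.0003375
P(spam | x) = 0.0384 / 0.0387375 ≈ 0.991

0.991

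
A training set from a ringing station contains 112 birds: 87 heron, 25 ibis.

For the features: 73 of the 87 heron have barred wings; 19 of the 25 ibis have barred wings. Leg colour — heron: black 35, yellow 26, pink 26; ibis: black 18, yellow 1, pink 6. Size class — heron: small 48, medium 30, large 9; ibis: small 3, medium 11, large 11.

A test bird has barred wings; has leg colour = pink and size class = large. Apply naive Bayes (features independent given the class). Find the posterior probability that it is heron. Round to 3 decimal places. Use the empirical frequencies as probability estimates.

heron: (87/112) × (73/87) × (26/87) × (9/87) ≈ 0.0201503
ibis: (25/112) × (19/25) × (6/25) × (11/25) ≈ 0.0179143
P(heron | x) = 0.0201503 / 0.0380646 ≈ 0.529

0.529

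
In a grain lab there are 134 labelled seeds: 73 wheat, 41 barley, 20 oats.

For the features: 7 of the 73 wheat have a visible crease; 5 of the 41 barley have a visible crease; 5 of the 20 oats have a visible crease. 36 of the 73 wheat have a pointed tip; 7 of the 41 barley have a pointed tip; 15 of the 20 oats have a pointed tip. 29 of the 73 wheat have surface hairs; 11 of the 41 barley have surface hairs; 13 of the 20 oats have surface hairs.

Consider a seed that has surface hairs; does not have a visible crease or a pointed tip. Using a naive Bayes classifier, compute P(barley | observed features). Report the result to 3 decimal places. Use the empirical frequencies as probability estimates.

wheat: (73/134) × (66/73) × (37/73) × (29/73) ≈ 0.0991729
barley: (41/134) × (36/41) × (34/41) × (11/41) ≈ 0.0597725
oats: (20/134) × (15/20) × (5/20) × (13/20) ≈ 0.0181903
P(barley | x) = 0.0597725 / 0.1771357 ≈ 0.337

0.337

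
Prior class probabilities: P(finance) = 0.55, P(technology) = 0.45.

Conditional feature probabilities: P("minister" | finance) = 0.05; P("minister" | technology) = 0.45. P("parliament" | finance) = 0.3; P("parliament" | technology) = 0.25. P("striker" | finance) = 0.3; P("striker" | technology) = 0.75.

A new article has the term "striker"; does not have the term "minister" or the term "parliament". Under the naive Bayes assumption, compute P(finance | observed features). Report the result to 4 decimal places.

finance: 0.55 × (1−0.05) × (1−0.3) × 0.3 = 0.109725
technology: 0.45 × (1−0.45) × (1−0.25) × 0.75 = 0.13921875
P(finance | x) = 0.109725 / 0.24894375 ≈ 0.4408

0.4408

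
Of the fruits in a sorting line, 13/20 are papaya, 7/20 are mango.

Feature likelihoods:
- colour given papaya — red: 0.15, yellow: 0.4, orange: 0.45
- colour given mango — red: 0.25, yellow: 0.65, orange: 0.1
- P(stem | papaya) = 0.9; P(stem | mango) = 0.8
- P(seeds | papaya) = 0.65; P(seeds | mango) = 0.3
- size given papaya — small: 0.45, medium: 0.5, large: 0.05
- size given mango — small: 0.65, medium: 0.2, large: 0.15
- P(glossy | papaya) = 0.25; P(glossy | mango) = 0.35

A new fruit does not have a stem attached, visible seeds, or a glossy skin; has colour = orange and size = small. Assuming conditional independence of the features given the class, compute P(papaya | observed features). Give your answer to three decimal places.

0.625

papaya: 0.65 × 0.45 × (1−0.9) × (1−0.65) × 0.45 × (1−0.25) = 0.00345515625
mango: 0.35 × 0.1 × (1−0.8) × (1−0.3) × 0.65 × (1−0.35) = 0.00207025
P(papaya | x) = 0.00345515625 / 0.00552540625 ≈ 0.625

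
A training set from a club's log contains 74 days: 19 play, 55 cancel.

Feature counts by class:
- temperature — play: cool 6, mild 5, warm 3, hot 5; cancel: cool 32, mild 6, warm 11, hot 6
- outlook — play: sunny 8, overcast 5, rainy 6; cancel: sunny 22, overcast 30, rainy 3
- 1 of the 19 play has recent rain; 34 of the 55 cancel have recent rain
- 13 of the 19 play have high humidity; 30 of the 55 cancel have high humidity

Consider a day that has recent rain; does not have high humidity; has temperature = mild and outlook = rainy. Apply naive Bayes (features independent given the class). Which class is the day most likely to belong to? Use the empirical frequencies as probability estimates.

cancel

play: (19/74) × (5/19) × (6/19) × (1/19) × (6/19) ≈ 0.000354634
cancel: (55/74) × (6/55) × (3/55) × (34/55) × (25/55) ≈ 0.00124272
Highest score → cancel.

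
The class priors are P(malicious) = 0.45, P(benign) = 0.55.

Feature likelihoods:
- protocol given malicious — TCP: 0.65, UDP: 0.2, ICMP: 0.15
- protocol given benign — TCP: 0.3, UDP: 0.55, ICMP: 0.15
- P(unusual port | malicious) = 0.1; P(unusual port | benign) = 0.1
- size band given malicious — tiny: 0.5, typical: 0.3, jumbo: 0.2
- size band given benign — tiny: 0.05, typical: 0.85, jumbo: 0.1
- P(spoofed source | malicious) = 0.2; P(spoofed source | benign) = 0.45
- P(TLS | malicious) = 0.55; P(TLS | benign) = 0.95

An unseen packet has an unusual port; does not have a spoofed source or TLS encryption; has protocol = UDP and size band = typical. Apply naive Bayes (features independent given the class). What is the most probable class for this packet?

malicious

malicious: 0.45 × 0.2 × 0.1 × 0.3 × (1−0.2) × (1−0.55) = 0.000972
benign: 0.55 × 0.55 × 0.1 × 0.85 × (1−0.45) × (1−0.95) = 0.00070709375
Highest score → malicious.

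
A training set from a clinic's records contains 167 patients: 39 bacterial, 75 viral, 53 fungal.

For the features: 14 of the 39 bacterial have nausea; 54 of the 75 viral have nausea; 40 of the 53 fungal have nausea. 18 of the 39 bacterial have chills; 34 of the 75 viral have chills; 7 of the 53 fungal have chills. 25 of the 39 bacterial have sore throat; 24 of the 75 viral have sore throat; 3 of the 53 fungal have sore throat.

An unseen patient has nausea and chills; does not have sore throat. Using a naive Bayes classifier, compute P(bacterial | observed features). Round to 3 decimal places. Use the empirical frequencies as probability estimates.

0.097

bacterial: (39/167) × (14/39) × (18/39) × (14/39) ≈ 0.0138894
viral: (75/167) × (54/75) × (34/75) × (51/75) ≈ 0.099679
fungal: (53/167) × (40/53) × (7/53) × (50/53) ≈ 0.0298442
P(bacterial | x) = 0.0138894 / 0.1434126 ≈ 0.097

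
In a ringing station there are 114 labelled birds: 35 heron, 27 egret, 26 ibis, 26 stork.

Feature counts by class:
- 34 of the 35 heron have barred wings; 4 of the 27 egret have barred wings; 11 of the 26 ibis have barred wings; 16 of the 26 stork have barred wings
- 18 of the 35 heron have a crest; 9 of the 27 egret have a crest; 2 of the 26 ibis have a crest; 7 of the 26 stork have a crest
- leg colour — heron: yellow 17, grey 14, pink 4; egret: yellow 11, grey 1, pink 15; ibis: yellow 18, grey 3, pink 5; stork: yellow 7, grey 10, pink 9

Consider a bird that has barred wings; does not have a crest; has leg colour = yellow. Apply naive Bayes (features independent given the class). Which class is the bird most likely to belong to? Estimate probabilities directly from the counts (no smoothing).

heron

heron: (35/114) × (34/35) × (17/35) × (17/35) ≈ 0.0703616
egret: (27/114) × (4/27) × (18/27) × (11/27) ≈ 0.00953
ibis: (26/114) × (11/26) × (24/26) × (18/26) ≈ 0.061663
stork: (26/114) × (16/26) × (19/26) × (7/26) ≈ 0.0276134
Highest score → heron.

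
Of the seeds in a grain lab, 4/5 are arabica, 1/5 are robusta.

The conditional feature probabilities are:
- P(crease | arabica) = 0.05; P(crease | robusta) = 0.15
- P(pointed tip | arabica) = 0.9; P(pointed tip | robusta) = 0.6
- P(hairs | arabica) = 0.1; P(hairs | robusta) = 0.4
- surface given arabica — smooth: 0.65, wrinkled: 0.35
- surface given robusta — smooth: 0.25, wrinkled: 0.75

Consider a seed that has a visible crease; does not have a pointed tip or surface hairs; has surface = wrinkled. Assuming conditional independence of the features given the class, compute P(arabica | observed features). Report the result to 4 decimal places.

0.1892

arabica: 0.8 × 0.05 × (1−0.9) × (1−0.1) × 0.35 = 0.00126
robusta: 0.2 × 0.15 × (1−0.6) × (1−0.4) × 0.75 = 0.0054
P(arabica | x) = 0.00126 / 0.00666 ≈ 0.1892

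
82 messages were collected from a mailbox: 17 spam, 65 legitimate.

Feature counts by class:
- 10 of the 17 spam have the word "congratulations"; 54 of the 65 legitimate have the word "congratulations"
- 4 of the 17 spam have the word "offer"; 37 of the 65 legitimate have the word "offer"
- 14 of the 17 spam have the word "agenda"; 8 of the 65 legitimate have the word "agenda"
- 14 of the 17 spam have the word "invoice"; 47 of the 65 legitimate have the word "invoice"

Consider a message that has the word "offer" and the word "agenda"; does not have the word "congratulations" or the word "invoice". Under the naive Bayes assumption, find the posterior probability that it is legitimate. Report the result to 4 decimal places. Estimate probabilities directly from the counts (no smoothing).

spam: (17/82) × (7/17) × (4/17) × (14/17) × (3/17) ≈ 0.00291908
legitimate: (65/82) × (11/65) × (37/65) × (8/65) × (18/65) ≈ 0.00260257
P(legitimate | x) = 0.00260257 / 0.00552165 ≈ 0.4713

0.4713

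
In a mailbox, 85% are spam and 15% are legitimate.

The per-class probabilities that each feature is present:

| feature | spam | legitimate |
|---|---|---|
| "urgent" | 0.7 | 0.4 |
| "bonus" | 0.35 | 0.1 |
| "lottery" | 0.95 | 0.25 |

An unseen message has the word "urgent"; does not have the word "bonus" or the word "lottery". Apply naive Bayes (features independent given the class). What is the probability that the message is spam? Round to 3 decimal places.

spam: 0.85 × 0.7 × (1−0.35) × (1−0.95) = 0.0193375
legitimate: 0.15 × 0.4 × (1−0.1) × (1−0.25) = 0.0405
P(spam | x) = 0.0193375 / 0.0598375 ≈ 0.323

0.323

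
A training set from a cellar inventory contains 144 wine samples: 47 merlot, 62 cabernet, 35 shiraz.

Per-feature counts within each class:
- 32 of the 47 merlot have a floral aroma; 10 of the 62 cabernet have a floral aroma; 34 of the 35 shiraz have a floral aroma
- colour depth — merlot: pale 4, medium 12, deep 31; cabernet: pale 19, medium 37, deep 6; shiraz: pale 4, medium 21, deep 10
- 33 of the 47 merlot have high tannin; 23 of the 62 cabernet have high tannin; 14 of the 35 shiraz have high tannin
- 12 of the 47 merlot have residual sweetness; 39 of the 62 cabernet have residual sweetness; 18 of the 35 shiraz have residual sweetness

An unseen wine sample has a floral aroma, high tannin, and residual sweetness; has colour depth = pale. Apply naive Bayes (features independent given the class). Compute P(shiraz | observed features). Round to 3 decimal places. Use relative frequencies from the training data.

0.399

merlot: (47/144) × (32/47) × (4/47) × (33/47) × (12/47) ≈ 0.00339039
cabernet: (62/144) × (10/62) × (19/62) × (23/62) × (39/62) ≈ 0.00496602
shiraz: (35/144) × (34/35) × (4/35) × (14/35) × (18/35) ≈ 0.00555102
P(shiraz | x) = 0.00555102 / 0.01390743 ≈ 0.399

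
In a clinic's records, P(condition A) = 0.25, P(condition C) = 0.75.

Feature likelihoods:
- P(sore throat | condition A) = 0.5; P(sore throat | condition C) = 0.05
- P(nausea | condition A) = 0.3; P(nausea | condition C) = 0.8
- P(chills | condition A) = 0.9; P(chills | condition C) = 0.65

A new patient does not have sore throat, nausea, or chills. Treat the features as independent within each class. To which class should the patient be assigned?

condition C

condition A: 0.25 × (1−0.5) × (1−0.3) × (1−0.9) = 0.00875
condition C: 0.75 × (1−0.05) × (1−0.8) × (1−0.65) = 0.049875
Highest score → condition C.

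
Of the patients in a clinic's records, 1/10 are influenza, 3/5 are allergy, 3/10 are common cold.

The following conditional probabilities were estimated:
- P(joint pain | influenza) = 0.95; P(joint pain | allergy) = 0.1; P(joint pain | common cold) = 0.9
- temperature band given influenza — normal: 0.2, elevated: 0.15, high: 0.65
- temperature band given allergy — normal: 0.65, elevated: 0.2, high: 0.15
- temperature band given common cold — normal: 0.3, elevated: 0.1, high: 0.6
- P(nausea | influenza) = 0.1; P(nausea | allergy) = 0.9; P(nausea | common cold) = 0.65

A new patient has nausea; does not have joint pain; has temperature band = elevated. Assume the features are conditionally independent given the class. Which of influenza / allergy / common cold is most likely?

influenza: 0.1 × (1−0.95) × 0.15 × 0.1 = 0.000075
allergy: 0.6 × (1−0.1) × 0.2 × 0.9 = 0.0972
common cold: 0.3 × (1−0.9) × 0.1 × 0.65 = 0.00195
Highest score → allergy.

allergy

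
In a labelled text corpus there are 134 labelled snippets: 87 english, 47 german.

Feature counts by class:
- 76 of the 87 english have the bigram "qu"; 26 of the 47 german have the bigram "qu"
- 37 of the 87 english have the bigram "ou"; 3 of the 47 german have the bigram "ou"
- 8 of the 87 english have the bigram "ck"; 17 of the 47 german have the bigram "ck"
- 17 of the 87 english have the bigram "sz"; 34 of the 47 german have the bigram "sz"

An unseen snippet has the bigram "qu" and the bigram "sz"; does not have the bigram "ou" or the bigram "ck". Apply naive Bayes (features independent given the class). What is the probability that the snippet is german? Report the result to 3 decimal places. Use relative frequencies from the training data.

0.592

english: (87/134) × (76/87) × (50/87) × (79/87) × (17/87) ≈ 0.0578358
german: (47/134) × (26/47) × (44/47) × (30/47) × (34/47) ≈ 0.0838741
P(german | x) = 0.0838741 / 0.1417099 ≈ 0.592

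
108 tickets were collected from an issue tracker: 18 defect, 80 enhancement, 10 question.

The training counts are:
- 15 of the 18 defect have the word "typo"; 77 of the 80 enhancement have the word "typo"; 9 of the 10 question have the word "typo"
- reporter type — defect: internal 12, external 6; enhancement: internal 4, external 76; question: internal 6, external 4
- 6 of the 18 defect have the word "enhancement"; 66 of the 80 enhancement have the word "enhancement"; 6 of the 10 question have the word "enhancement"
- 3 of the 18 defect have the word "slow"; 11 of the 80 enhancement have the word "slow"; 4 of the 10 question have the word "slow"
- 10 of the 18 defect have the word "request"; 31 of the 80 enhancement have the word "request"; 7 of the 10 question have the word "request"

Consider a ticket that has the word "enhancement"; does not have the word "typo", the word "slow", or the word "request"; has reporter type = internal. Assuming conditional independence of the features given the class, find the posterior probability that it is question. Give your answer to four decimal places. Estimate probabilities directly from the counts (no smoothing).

defect: (18/108) × (3/18) × (12/18) × (6/18) × (15/18) × (8/18) ≈ 0.00228624
enhancement: (80/108) × (3/80) × (4/80) × (66/80) × (69/80) × (49/80) = 0.000605322265625
question: (10/108) × (1/10) × (6/10) × (6/10) × (6/10) × (3/10) = 0.0006
P(question | x) = 0.0006 / 0.003491562265625 ≈ 0.1718

0.1718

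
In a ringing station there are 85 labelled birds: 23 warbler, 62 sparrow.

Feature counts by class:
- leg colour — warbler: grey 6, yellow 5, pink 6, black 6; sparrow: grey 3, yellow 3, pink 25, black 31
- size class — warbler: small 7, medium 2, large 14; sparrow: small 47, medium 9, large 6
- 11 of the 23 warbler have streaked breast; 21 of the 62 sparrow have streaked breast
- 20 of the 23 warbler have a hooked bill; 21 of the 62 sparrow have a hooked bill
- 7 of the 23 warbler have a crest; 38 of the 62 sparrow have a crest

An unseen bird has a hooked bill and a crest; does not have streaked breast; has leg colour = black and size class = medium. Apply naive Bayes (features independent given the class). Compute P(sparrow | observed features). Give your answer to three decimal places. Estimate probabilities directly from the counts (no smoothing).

0.896

warbler: (23/85) × (6/23) × (2/23) × (12/23) × (20/23) × (7/23) ≈ 0.00084754
sparrow: (62/85) × (31/62) × (9/62) × (41/62) × (21/62) × (38/62) ≈ 0.00726784
P(sparrow | x) = 0.00726784 / 0.00811538 ≈ 0.896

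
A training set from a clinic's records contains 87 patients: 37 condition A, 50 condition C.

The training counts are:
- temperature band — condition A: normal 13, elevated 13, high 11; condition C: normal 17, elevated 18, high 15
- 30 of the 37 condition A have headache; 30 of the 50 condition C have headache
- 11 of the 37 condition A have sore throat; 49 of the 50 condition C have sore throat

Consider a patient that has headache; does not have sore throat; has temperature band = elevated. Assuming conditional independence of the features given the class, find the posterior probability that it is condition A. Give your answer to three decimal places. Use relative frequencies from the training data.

0.972

condition A: (37/87) × (13/37) × (30/37) × (26/37) ≈ 0.0851364
condition C: (50/87) × (18/50) × (30/50) × (1/50) ≈ 0.00248276
P(condition A | x) = 0.0851364 / 0.08761916 ≈ 0.972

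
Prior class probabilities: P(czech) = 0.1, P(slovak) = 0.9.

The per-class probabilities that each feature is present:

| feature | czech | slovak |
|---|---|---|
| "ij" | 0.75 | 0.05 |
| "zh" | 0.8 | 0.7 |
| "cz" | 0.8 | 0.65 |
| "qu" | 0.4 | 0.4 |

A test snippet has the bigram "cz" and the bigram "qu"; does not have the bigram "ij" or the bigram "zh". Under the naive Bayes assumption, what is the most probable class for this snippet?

czech: 0.1 × (1−0.75) × (1−0.8) × 0.8 × 0.4 = 0.0016
slovak: 0.9 × (1−0.05) × (1−0.7) × 0.65 × 0.4 = 0.06669
Highest score → slovak.

slovak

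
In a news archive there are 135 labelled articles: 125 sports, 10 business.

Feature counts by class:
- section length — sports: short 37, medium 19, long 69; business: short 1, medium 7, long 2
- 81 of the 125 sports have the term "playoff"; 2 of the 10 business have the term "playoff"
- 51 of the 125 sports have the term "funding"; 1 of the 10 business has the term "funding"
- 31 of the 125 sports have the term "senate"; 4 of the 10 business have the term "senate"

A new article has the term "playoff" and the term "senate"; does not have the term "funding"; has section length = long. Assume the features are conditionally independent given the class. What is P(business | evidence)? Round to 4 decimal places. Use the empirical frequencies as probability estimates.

0.0215

sports: (125/135) × (69/125) × (81/125) × (74/125) × (31/125) = 0.0486254592
business: (10/135) × (2/10) × (2/10) × (9/10) × (4/10) ≈ 0.00106667
P(business | x) = 0.00106667 / 0.0496921292 ≈ 0.0215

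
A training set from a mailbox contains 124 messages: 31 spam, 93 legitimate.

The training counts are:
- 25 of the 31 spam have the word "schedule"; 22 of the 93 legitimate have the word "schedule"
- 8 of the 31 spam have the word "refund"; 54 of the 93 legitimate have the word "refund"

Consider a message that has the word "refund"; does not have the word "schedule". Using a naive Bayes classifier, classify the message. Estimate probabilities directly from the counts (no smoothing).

legitimate

spam: (31/124) × (6/31) × (8/31) ≈ 0.012487
legitimate: (93/124) × (71/93) × (54/93) ≈ 0.332466
Highest score → legitimate.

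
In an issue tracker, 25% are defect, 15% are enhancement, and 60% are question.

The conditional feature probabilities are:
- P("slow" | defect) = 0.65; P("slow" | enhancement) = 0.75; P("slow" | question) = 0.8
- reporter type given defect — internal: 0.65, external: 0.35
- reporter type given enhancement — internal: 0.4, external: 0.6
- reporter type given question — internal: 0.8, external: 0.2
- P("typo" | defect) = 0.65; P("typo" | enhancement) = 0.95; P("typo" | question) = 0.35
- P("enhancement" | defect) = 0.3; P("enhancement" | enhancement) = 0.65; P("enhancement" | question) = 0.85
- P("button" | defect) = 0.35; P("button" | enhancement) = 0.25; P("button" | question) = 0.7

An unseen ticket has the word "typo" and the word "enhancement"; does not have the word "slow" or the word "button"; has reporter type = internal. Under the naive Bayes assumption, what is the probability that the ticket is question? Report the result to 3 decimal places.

defect: 0.25 × (1−0.65) × 0.65 × 0.65 × 0.3 × (1−0.35) = 0.00720890625
enhancement: 0.15 × (1−0.75) × 0.4 × 0.95 × 0.65 × (1−0.25) = 0.006946875
question: 0.6 × (1−0.8) × 0.8 × 0.35 × 0.85 × (1−0.7) = 0.008568
P(question | x) = 0.008568 / 0.02272378125 ≈ 0.377

0.377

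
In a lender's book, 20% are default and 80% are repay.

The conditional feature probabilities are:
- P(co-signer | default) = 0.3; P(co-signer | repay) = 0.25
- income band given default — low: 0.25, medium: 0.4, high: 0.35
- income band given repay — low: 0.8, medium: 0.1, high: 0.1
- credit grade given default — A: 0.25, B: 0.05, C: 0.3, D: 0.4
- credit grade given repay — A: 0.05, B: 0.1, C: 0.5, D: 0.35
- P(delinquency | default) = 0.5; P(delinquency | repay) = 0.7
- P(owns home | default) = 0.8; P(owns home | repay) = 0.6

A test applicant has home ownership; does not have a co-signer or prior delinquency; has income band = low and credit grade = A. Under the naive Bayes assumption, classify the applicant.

repay

default: 0.2 × (1−0.3) × 0.25 × 0.25 × (1−0.5) × 0.8 = 0.0035
repay: 0.8 × (1−0.25) × 0.8 × 0.05 × (1−0.7) × 0.6 = 0.00432
Highest score → repay.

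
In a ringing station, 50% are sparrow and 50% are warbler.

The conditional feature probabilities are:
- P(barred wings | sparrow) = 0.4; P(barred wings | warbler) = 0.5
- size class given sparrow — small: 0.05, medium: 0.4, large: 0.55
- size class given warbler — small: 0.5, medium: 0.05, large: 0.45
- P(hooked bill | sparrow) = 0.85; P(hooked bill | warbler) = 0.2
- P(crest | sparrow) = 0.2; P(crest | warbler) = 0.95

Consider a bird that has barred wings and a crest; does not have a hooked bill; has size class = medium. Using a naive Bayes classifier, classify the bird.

sparrow: 0.5 × 0.4 × 0.4 × (1−0.85) × 0.2 = 0.0024
warbler: 0.5 × 0.5 × 0.05 × (1−0.2) × 0.95 = 0.0095
Highest score → warbler.

warbler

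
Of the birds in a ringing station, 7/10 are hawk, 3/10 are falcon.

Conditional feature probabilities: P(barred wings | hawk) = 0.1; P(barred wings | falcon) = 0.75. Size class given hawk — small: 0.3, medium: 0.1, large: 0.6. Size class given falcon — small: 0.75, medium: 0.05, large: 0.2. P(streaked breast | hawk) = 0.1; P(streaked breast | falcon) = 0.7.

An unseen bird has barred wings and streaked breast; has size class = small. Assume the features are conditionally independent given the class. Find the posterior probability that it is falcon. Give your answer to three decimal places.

hawk: 0.7 × 0.1 × 0.3 × 0.1 = 0.0021
falcon: 0.3 × 0.75 × 0.75 × 0.7 = 0.118125
P(falcon | x) = 0.118125 / 0.120225 ≈ 0.983

0.983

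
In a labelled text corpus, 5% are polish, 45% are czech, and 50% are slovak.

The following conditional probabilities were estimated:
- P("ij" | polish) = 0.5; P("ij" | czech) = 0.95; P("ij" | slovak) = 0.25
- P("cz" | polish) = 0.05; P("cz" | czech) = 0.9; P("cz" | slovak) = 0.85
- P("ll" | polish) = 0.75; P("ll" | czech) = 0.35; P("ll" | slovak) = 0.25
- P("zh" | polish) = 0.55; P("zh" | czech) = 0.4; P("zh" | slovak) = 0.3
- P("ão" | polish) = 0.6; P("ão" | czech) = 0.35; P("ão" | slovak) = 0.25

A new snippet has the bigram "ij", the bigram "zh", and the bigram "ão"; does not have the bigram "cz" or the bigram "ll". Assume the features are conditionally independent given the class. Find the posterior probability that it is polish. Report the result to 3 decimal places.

0.284

polish: 0.05 × 0.5 × (1−0.05) × (1−0.75) × 0.55 × 0.6 = 0.001959375
czech: 0.45 × 0.95 × (1−0.9) × (1−0.35) × 0.4 × 0.35 = 0.00389025
slovak: 0.5 × 0.25 × (1−0.85) × (1−0.25) × 0.3 × 0.25 = 0.0010546875
P(polish | x) = 0.001959375 / 0.0069043125 ≈ 0.284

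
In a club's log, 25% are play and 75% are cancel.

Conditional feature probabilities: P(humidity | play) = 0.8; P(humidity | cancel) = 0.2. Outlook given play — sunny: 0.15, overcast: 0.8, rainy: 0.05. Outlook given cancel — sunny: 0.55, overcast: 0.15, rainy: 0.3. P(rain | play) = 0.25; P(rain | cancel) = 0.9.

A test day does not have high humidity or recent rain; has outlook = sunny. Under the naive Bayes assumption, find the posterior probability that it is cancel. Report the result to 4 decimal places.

play: 0.25 × (1−0.8) × 0.15 × (1−0.25) = 0.005625
cancel: 0.75 × (1−0.2) × 0.55 × (1−0.9) = 0.033
P(cancel | x) = 0.033 / 0.038625 ≈ 0.8544

0.8544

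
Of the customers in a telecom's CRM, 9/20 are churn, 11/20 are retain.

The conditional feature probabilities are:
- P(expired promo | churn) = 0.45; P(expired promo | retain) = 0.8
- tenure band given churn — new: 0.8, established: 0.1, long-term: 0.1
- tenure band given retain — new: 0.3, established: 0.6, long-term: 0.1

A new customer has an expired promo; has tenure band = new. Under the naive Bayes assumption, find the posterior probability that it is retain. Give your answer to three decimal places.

churn: 0.45 × 0.45 × 0.8 = 0.162
retain: 0.55 × 0.8 × 0.3 = 0.132
P(retain | x) = 0.132 / 0.294 ≈ 0.449

0.449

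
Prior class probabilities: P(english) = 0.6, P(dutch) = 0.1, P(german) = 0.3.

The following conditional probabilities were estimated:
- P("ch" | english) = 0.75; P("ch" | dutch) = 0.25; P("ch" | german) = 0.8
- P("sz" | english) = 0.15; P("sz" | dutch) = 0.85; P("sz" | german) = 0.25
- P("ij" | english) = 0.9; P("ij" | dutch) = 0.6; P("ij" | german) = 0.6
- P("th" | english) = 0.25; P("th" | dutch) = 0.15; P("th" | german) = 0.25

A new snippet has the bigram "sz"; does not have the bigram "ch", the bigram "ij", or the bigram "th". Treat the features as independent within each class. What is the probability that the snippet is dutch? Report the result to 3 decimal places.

0.778

english: 0.6 × (1−0.75) × 0.15 × (1−0.9) × (1−0.25) = 0.0016875
dutch: 0.1 × (1−0.25) × 0.85 × (1−0.6) × (1−0.15) = 0.021675
german: 0.3 × (1−0.8) × 0.25 × (1−0.6) × (1−0.25) = 0.0045
P(dutch | x) = 0.021675 / 0.0278625 ≈ 0.778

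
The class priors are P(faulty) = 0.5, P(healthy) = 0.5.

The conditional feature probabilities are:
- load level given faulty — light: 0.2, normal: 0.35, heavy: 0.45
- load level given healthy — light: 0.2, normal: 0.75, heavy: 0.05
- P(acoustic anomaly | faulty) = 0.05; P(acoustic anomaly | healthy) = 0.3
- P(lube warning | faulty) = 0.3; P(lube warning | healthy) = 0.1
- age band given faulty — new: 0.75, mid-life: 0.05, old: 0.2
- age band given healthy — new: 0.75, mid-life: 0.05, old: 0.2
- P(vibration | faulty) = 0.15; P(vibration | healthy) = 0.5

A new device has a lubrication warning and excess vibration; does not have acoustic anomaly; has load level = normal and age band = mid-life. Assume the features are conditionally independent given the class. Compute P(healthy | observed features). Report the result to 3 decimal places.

faulty: 0.5 × 0.35 × (1−0.05) × 0.3 × 0.05 × 0.15 = 0.0003740625
healthy: 0.5 × 0.75 × (1−0.3) × 0.1 × 0.05 × 0.5 = 0.00065625
P(healthy | x) = 0.00065625 / 0.0010303125 ≈ 0.637

0.637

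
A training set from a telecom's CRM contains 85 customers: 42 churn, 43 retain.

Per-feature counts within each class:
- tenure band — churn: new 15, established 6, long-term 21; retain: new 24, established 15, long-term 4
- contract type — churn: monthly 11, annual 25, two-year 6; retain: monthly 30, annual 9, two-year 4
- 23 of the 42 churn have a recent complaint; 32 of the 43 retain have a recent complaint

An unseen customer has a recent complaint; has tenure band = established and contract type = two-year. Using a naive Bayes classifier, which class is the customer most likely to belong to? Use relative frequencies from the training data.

retain

churn: (42/85) × (6/42) × (6/42) × (23/42) ≈ 0.00552221
retain: (43/85) × (15/43) × (4/43) × (32/43) ≈ 0.0122165
Highest score → retain.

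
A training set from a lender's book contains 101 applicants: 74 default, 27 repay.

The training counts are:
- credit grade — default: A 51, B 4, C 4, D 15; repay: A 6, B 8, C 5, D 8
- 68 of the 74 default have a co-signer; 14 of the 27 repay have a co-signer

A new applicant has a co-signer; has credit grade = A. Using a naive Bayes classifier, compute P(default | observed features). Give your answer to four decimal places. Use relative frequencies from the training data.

default: (74/101) × (51/74) × (68/74) ≈ 0.464009
repay: (27/101) × (6/27) × (14/27) ≈ 0.0308031
P(default | x) = 0.464009 / 0.4948121 ≈ 0.9377

0.9377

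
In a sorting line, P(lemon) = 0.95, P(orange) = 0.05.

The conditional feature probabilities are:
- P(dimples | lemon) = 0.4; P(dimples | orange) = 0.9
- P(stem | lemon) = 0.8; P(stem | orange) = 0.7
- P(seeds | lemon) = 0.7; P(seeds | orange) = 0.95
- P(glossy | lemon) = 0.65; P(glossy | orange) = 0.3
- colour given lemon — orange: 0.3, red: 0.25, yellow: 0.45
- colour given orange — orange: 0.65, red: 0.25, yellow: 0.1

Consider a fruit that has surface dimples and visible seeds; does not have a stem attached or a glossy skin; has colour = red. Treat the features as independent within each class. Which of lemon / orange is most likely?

lemon

lemon: 0.95 × 0.4 × (1−0.8) × 0.7 × (1−0.65) × 0.25 = 0.004655
orange: 0.05 × 0.9 × (1−0.7) × 0.95 × (1−0.3) × 0.25 = 0.002244375
Highest score → lemon.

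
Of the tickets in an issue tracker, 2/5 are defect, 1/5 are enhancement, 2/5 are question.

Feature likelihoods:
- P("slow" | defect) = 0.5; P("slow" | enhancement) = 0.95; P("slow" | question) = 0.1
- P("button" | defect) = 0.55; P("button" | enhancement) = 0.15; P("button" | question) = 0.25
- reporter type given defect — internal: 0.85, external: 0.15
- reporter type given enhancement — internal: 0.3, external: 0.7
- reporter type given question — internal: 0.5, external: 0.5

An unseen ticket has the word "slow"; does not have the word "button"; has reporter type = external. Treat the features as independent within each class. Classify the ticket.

defect: 0.4 × 0.5 × (1−0.55) × 0.15 = 0.0135
enhancement: 0.2 × 0.95 × (1−0.15) × 0.7 = 0.11305
question: 0.4 × 0.1 × (1−0.25) × 0.5 = 0.015
Highest score → enhancement.

enhancement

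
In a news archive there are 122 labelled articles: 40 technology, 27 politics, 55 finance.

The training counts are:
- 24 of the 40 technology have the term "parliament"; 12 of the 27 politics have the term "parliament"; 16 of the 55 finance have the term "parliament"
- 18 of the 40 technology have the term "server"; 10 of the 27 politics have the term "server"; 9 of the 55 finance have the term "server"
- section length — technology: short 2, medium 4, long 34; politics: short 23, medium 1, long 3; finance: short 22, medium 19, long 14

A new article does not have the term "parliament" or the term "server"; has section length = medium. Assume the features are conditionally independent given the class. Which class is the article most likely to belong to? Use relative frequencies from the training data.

finance

technology: (40/122) × (16/40) × (22/40) × (4/40) ≈ 0.00721311
politics: (27/122) × (15/27) × (17/27) × (1/27) ≈ 0.00286717
finance: (55/122) × (39/55) × (46/55) × (19/55) ≈ 0.0923615
Highest score → finance.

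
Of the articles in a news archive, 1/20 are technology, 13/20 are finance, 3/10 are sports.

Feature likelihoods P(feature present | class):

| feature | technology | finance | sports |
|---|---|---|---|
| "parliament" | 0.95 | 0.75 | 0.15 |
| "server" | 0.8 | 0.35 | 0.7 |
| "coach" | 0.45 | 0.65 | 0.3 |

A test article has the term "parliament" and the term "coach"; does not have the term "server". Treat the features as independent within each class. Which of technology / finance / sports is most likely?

technology: 0.05 × 0.95 × (1−0.8) × 0.45 = 0.004275
finance: 0.65 × 0.75 × (1−0.35) × 0.65 = 0.20596875
sports: 0.3 × 0.15 × (1−0.7) × 0.3 = 0.00405
Highest score → finance.

finance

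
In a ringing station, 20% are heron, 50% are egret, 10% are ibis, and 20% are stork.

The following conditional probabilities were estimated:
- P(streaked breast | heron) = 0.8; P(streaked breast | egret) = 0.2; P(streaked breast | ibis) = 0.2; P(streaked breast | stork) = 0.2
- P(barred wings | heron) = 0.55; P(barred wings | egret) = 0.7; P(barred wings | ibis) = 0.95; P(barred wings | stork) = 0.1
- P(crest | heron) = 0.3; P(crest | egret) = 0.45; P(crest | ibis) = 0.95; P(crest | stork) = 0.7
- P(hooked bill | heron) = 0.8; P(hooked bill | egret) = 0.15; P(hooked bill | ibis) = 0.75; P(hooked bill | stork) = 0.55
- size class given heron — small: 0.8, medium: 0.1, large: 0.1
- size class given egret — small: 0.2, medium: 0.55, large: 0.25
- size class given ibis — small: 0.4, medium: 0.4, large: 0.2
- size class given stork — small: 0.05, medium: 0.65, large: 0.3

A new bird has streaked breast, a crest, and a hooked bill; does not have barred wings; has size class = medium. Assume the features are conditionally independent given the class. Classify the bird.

heron: 0.2 × 0.8 × (1−0.55) × 0.3 × 0.8 × 0.1 = 0.001728
egret: 0.5 × 0.2 × (1−0.7) × 0.45 × 0.15 × 0.55 = 0.00111375
ibis: 0.1 × 0.2 × (1−0.95) × 0.95 × 0.75 × 0.4 = 0.000285
stork: 0.2 × 0.2 × (1−0.1) × 0.7 × 0.55 × 0.65 = 0.009009
Highest score → stork.

stork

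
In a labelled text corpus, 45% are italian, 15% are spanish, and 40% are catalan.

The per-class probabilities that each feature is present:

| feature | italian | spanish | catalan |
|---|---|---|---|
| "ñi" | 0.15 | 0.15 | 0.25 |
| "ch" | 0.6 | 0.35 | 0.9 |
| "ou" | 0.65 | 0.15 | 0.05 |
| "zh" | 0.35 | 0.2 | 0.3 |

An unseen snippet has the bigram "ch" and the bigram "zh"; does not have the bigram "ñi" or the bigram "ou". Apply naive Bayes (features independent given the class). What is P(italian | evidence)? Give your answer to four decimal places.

0.2496

italian: 0.45 × (1−0.15) × 0.6 × (1−0.65) × 0.35 = 0.02811375
spanish: 0.15 × (1−0.15) × 0.35 × (1−0.15) × 0.2 = 0.00758625
catalan: 0.4 × (1−0.25) × 0.9 × (1−0.05) × 0.3 = 0.07695
P(italian | x) = 0.02811375 / 0.11265 ≈ 0.2496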